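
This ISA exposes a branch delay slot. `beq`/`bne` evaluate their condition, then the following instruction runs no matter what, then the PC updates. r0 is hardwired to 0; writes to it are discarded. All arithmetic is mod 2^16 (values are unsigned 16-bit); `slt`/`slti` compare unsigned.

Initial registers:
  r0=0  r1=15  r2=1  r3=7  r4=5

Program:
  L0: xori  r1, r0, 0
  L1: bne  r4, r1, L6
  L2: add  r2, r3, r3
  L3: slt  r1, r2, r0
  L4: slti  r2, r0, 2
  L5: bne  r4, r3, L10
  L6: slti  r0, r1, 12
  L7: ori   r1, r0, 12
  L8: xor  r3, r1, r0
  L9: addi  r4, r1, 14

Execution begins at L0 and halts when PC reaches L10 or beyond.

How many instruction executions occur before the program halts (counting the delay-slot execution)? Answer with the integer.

#0 xori  r1, r0, 0 ; 0/0/1/7/5
#1 bne  r4, r1, L6 ; 0/0/1/7/5 ; →target
#2 add  r2, r3, r3 ; 0/0/14/7/5
#6 slti  r0, r1, 12 ; 0/0/14/7/5
#7 ori   r1, r0, 12 ; 0/12/14/7/5
#8 xor  r3, r1, r0 ; 0/12/14/12/5
#9 addi  r4, r1, 14 ; 0/12/14/12/26

7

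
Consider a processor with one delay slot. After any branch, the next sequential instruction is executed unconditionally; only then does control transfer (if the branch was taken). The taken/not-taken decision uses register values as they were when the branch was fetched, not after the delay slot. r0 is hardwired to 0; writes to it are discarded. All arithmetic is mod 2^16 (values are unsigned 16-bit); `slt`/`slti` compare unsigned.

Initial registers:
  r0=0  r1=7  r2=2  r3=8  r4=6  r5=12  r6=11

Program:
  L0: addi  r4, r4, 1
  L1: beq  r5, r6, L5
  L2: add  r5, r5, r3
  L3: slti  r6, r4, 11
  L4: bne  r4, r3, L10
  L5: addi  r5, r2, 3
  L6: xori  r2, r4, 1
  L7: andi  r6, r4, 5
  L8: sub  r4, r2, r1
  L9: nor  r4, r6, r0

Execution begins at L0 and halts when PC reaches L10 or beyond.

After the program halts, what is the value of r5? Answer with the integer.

5

PC=0  addi  r4, r4, 1        | r0=0 r1=7 r2=2 r3=8 r4=7 r5=12 r6=11
PC=1  beq  r5, r6, L5        | r0=0 r1=7 r2=2 r3=8 r4=7 r5=12 r6=11  [not taken]
PC=2  add  r5, r5, r3        | r0=0 r1=7 r2=2 r3=8 r4=7 r5=20 r6=11
PC=3  slti  r6, r4, 11       | r0=0 r1=7 r2=2 r3=8 r4=7 r5=20 r6=1
PC=4  bne  r4, r3, L10       | r0=0 r1=7 r2=2 r3=8 r4=7 r5=20 r6=1  [TAKEN]
PC=5  addi  r5, r2, 3        | r0=0 r1=7 r2=2 r3=8 r4=7 r5=5 r6=1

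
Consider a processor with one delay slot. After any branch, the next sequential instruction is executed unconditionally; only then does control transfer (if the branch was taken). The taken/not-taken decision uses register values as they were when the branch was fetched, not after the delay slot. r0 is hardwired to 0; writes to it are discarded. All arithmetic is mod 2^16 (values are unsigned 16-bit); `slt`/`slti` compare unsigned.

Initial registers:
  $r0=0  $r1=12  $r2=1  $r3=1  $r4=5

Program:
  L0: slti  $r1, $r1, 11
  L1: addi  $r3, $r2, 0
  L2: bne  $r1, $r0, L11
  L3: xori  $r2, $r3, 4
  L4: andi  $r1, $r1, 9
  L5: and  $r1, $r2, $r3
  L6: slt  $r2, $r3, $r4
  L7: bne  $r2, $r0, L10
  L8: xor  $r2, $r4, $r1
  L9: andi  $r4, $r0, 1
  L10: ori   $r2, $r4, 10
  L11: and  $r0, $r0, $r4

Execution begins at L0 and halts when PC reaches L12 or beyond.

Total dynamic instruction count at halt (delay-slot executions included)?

11

PC=0  slti  $r1, $r1, 11     | $r0=0 $r1=0 $r2=1 $r3=1 $r4=5
PC=1  addi  $r3, $r2, 0      | $r0=0 $r1=0 $r2=1 $r3=1 $r4=5
PC=2  bne  $r1, $r0, L11     | $r0=0 $r1=0 $r2=1 $r3=1 $r4=5  [not taken]
PC=3  xori  $r2, $r3, 4      | $r0=0 $r1=0 $r2=5 $r3=1 $r4=5
PC=4  andi  $r1, $r1, 9      | $r0=0 $r1=0 $r2=5 $r3=1 $r4=5
PC=5  and  $r1, $r2, $r3     | $r0=0 $r1=1 $r2=5 $r3=1 $r4=5
PC=6  slt  $r2, $r3, $r4     | $r0=0 $r1=1 $r2=1 $r3=1 $r4=5
PC=7  bne  $r2, $r0, L10     | $r0=0 $r1=1 $r2=1 $r3=1 $r4=5  [TAKEN]
PC=8  xor  $r2, $r4, $r1     | $r0=0 $r1=1 $r2=4 $r3=1 $r4=5
PC=10 ori   $r2, $r4, 10     | $r0=0 $r1=1 $r2=15 $r3=1 $r4=5
PC=11 and  $r0, $r0, $r4     | $r0=0 $r1=1 $r2=15 $r3=1 $r4=5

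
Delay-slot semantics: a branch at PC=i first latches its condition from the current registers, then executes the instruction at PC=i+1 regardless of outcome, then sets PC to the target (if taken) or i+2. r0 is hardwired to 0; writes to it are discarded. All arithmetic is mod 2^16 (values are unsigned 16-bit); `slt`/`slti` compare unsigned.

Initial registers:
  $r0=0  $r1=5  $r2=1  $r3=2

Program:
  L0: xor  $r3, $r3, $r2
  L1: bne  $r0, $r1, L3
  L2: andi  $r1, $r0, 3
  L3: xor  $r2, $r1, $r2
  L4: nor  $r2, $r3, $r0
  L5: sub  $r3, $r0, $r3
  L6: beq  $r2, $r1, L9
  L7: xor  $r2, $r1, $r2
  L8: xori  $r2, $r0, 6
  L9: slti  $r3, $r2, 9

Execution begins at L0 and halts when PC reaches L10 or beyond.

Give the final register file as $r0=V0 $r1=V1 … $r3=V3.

  step pc=0: xor  $r3, $r3, $r2  regs=(0,5,1,3)
  step pc=1: bne  $r0, $r1, L3  cond=T  regs=(0,5,1,3)
  step pc=2: andi  $r1, $r0, 3  regs=(0,0,1,3)
  step pc=3: xor  $r2, $r1, $r2  regs=(0,0,1,3)
  step pc=4: nor  $r2, $r3, $r0  regs=(0,0,65532,3)
  step pc=5: sub  $r3, $r0, $r3  regs=(0,0,65532,65533)
  step pc=6: beq  $r2, $r1, L9  cond=F  regs=(0,0,65532,65533)
  step pc=7: xor  $r2, $r1, $r2  regs=(0,0,65532,65533)
  step pc=8: xori  $r2, $r0, 6  regs=(0,0,6,65533)
  step pc=9: slti  $r3, $r2, 9  regs=(0,0,6,1)

$r0=0 $r1=0 $r2=6 $r3=1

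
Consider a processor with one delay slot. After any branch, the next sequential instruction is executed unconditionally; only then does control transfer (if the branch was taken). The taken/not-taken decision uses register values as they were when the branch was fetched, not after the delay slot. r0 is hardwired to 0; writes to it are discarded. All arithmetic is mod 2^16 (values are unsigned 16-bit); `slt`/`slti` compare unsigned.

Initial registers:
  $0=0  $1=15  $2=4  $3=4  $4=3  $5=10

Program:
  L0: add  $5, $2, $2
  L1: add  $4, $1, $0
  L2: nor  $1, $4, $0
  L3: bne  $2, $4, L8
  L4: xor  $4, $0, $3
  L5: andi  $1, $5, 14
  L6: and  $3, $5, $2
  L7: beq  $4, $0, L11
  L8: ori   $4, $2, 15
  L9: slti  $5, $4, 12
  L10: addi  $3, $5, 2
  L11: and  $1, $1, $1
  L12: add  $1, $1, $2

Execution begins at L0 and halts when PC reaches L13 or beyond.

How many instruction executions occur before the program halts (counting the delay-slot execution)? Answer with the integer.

  step pc=0: add  $5, $2, $2  regs=(0,15,4,4,3,8)
  step pc=1: add  $4, $1, $0  regs=(0,15,4,4,15,8)
  step pc=2: nor  $1, $4, $0  regs=(0,65520,4,4,15,8)
  step pc=3: bne  $2, $4, L8  cond=T  regs=(0,65520,4,4,15,8)
  step pc=4: xor  $4, $0, $3  regs=(0,65520,4,4,4,8)
  step pc=8: ori   $4, $2, 15  regs=(0,65520,4,4,15,8)
  step pc=9: slti  $5, $4, 12  regs=(0,65520,4,4,15,0)
  step pc=10: addi  $3, $5, 2  regs=(0,65520,4,2,15,0)
  step pc=11: and  $1, $1, $1  regs=(0,65520,4,2,15,0)
  step pc=12: add  $1, $1, $2  regs=(0,65524,4,2,15,0)

10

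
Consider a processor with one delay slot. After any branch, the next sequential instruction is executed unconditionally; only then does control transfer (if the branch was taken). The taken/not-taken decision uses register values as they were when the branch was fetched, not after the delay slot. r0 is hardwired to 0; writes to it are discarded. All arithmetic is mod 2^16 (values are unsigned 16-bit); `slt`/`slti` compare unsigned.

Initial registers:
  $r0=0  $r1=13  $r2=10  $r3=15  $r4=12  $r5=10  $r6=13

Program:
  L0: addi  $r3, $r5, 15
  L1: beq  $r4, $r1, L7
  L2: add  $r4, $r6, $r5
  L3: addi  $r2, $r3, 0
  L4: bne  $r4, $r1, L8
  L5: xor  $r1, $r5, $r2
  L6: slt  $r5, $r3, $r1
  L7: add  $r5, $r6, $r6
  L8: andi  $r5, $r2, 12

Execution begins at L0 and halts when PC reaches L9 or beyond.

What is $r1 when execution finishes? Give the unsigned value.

#0 addi  $r3, $r5, 15 ; 0/13/10/25/12/10/13
#1 beq  $r4, $r1, L7 ; 0/13/10/25/12/10/13 ; →fallthru
#2 add  $r4, $r6, $r5 ; 0/13/10/25/23/10/13
#3 addi  $r2, $r3, 0 ; 0/13/25/25/23/10/13
#4 bne  $r4, $r1, L8 ; 0/13/25/25/23/10/13 ; →target
#5 xor  $r1, $r5, $r2 ; 0/19/25/25/23/10/13
#8 andi  $r5, $r2, 12 ; 0/19/25/25/23/8/13

19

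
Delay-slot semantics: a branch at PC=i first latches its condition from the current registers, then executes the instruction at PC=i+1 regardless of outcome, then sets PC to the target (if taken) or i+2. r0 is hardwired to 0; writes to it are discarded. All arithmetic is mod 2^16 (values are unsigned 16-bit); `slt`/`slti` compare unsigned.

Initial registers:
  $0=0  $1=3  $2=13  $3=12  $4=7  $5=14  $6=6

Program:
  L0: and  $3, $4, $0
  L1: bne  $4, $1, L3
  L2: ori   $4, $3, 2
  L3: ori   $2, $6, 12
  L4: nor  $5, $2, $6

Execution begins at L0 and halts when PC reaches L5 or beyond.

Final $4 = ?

#0 and  $3, $4, $0 ; 0/3/13/0/7/14/6
#1 bne  $4, $1, L3 ; 0/3/13/0/7/14/6 ; →target
#2 ori   $4, $3, 2 ; 0/3/13/0/2/14/6
#3 ori   $2, $6, 12 ; 0/3/14/0/2/14/6
#4 nor  $5, $2, $6 ; 0/3/14/0/2/65521/6

2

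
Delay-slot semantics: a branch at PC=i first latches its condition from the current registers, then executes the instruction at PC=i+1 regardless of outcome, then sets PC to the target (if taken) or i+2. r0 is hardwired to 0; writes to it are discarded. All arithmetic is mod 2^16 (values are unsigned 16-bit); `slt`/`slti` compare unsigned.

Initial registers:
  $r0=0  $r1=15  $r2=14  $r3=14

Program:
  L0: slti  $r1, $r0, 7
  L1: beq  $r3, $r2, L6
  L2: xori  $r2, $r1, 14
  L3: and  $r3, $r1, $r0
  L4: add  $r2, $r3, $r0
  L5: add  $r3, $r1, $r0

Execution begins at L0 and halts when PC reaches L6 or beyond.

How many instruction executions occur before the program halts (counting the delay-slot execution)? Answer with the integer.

3

PC=0  slti  $r1, $r0, 7      | $r0=0 $r1=1 $r2=14 $r3=14
PC=1  beq  $r3, $r2, L6      | $r0=0 $r1=1 $r2=14 $r3=14  [TAKEN]
PC=2  xori  $r2, $r1, 14     | $r0=0 $r1=1 $r2=15 $r3=14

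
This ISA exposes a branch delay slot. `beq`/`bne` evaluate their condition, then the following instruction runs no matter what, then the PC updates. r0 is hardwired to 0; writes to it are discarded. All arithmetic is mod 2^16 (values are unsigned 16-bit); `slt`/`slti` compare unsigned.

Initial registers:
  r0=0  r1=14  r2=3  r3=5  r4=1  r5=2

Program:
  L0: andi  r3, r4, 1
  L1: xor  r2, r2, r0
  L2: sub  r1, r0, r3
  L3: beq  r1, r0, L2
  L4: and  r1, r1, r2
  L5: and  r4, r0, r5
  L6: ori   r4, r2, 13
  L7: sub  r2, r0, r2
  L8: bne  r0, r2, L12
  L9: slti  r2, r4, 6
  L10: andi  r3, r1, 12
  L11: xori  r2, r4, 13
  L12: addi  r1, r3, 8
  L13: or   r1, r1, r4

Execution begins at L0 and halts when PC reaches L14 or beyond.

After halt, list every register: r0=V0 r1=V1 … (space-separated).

r0=0 r1=15 r2=0 r3=1 r4=15 r5=2

[0] andi  r3, r4, 1  →  {r0:0, r1:14, r2:3, r3:1, r4:1, r5:2}
[1] xor  r2, r2, r0  →  {r0:0, r1:14, r2:3, r3:1, r4:1, r5:2}
[2] sub  r1, r0, r3  →  {r0:0, r1:65535, r2:3, r3:1, r4:1, r5:2}
[3] beq  r1, r0, L2  →  {r0:0, r1:65535, r2:3, r3:1, r4:1, r5:2}  ⟨branch fallthrough⟩
[4] and  r1, r1, r2  →  {r0:0, r1:3, r2:3, r3:1, r4:1, r5:2}
[5] and  r4, r0, r5  →  {r0:0, r1:3, r2:3, r3:1, r4:0, r5:2}
[6] ori   r4, r2, 13  →  {r0:0, r1:3, r2:3, r3:1, r4:15, r5:2}
[7] sub  r2, r0, r2  →  {r0:0, r1:3, r2:65533, r3:1, r4:15, r5:2}
[8] bne  r0, r2, L12  →  {r0:0, r1:3, r2:65533, r3:1, r4:15, r5:2}  ⟨branch taken⟩
[9] slti  r2, r4, 6  →  {r0:0, r1:3, r2:0, r3:1, r4:15, r5:2}
[12] addi  r1, r3, 8  →  {r0:0, r1:9, r2:0, r3:1, r4:15, r5:2}
[13] or   r1, r1, r4  →  {r0:0, r1:15, r2:0, r3:1, r4:15, r5:2}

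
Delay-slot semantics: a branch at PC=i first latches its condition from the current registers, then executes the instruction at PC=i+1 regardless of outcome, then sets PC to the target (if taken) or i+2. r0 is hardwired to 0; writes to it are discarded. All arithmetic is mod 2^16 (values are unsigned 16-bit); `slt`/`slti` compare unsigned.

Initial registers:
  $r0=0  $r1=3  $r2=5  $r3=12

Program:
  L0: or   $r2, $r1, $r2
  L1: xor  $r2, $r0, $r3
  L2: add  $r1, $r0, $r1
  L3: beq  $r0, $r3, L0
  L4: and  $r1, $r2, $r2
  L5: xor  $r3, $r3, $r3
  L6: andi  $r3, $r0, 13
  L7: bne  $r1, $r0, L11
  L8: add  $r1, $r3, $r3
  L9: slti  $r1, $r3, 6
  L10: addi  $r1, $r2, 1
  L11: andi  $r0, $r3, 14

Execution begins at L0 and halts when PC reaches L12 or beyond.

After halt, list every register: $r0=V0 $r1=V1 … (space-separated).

#0 or   $r2, $r1, $r2 ; 0/3/7/12
#1 xor  $r2, $r0, $r3 ; 0/3/12/12
#2 add  $r1, $r0, $r1 ; 0/3/12/12
#3 beq  $r0, $r3, L0 ; 0/3/12/12 ; →fallthru
#4 and  $r1, $r2, $r2 ; 0/12/12/12
#5 xor  $r3, $r3, $r3 ; 0/12/12/0
#6 andi  $r3, $r0, 13 ; 0/12/12/0
#7 bne  $r1, $r0, L11 ; 0/12/12/0 ; →target
#8 add  $r1, $r3, $r3 ; 0/0/12/0
#11 andi  $r0, $r3, 14 ; 0/0/12/0

$r0=0 $r1=0 $r2=12 $r3=0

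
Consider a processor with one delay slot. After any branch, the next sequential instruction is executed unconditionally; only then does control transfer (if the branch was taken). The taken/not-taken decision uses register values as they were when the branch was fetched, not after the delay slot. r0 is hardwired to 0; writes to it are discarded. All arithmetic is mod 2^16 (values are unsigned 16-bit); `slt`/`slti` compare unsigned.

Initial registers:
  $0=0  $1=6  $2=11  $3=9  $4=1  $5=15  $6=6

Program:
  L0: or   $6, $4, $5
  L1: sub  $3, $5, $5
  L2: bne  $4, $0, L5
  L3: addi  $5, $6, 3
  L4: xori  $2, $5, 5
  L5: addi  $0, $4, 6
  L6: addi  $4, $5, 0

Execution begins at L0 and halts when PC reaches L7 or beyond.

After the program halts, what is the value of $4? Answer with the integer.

18

PC=0  or   $6, $4, $5        | $0=0 $1=6 $2=11 $3=9 $4=1 $5=15 $6=15
PC=1  sub  $3, $5, $5        | $0=0 $1=6 $2=11 $3=0 $4=1 $5=15 $6=15
PC=2  bne  $4, $0, L5        | $0=0 $1=6 $2=11 $3=0 $4=1 $5=15 $6=15  [TAKEN]
PC=3  addi  $5, $6, 3        | $0=0 $1=6 $2=11 $3=0 $4=1 $5=18 $6=15
PC=5  addi  $0, $4, 6        | $0=0 $1=6 $2=11 $3=0 $4=1 $5=18 $6=15
PC=6  addi  $4, $5, 0        | $0=0 $1=6 $2=11 $3=0 $4=18 $5=18 $6=15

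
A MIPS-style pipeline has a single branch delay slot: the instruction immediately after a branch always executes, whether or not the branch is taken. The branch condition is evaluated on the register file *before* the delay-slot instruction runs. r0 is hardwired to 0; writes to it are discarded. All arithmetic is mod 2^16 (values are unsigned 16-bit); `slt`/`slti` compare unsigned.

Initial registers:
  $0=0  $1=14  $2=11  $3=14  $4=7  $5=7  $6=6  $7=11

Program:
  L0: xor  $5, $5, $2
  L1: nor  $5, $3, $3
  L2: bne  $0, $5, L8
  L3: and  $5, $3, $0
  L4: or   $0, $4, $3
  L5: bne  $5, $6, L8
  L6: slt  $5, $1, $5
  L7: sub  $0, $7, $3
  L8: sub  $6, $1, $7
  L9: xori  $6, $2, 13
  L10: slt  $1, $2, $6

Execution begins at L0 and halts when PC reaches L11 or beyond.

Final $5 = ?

PC=0  xor  $5, $5, $2        | $0=0 $1=14 $2=11 $3=14 $4=7 $5=12 $6=6 $7=11
PC=1  nor  $5, $3, $3        | $0=0 $1=14 $2=11 $3=14 $4=7 $5=65521 $6=6 $7=11
PC=2  bne  $0, $5, L8        | $0=0 $1=14 $2=11 $3=14 $4=7 $5=65521 $6=6 $7=11  [TAKEN]
PC=3  and  $5, $3, $0        | $0=0 $1=14 $2=11 $3=14 $4=7 $5=0 $6=6 $7=11
PC=8  sub  $6, $1, $7        | $0=0 $1=14 $2=11 $3=14 $4=7 $5=0 $6=3 $7=11
PC=9  xori  $6, $2, 13       | $0=0 $1=14 $2=11 $3=14 $4=7 $5=0 $6=6 $7=11
PC=10 slt  $1, $2, $6        | $0=0 $1=0 $2=11 $3=14 $4=7 $5=0 $6=6 $7=11

0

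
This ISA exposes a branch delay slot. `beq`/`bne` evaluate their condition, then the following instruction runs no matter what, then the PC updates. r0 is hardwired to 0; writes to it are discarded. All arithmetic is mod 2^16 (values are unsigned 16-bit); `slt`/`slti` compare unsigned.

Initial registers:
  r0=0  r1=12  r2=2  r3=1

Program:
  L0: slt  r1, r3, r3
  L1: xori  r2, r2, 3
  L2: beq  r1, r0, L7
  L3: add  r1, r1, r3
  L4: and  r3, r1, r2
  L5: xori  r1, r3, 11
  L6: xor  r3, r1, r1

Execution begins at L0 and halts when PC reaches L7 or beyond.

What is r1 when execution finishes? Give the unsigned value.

1

[0] slt  r1, r3, r3  →  {r0:0, r1:0, r2:2, r3:1}
[1] xori  r2, r2, 3  →  {r0:0, r1:0, r2:1, r3:1}
[2] beq  r1, r0, L7  →  {r0:0, r1:0, r2:1, r3:1}  ⟨branch taken⟩
[3] add  r1, r1, r3  →  {r0:0, r1:1, r2:1, r3:1}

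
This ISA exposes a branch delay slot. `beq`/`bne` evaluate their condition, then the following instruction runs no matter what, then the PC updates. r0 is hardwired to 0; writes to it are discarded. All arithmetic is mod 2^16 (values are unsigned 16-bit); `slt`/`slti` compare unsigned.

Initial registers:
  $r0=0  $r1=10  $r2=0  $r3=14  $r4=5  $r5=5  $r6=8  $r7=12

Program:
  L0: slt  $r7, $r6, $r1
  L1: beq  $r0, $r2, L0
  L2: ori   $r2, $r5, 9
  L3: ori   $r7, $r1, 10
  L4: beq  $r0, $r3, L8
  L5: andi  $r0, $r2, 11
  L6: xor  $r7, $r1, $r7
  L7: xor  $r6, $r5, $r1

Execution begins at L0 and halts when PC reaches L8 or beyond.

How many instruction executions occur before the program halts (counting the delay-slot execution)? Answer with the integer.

11

  step pc=0: slt  $r7, $r6, $r1  regs=(0,10,0,14,5,5,8,1)
  step pc=1: beq  $r0, $r2, L0  cond=T  regs=(0,10,0,14,5,5,8,1)
  step pc=2: ori   $r2, $r5, 9  regs=(0,10,13,14,5,5,8,1)
  step pc=0: slt  $r7, $r6, $r1  regs=(0,10,13,14,5,5,8,1)
  step pc=1: beq  $r0, $r2, L0  cond=F  regs=(0,10,13,14,5,5,8,1)
  step pc=2: ori   $r2, $r5, 9  regs=(0,10,13,14,5,5,8,1)
  step pc=3: ori   $r7, $r1, 10  regs=(0,10,13,14,5,5,8,10)
  step pc=4: beq  $r0, $r3, L8  cond=F  regs=(0,10,13,14,5,5,8,10)
  step pc=5: andi  $r0, $r2, 11  regs=(0,10,13,14,5,5,8,10)
  step pc=6: xor  $r7, $r1, $r7  regs=(0,10,13,14,5,5,8,0)
  step pc=7: xor  $r6, $r5, $r1  regs=(0,10,13,14,5,5,15,0)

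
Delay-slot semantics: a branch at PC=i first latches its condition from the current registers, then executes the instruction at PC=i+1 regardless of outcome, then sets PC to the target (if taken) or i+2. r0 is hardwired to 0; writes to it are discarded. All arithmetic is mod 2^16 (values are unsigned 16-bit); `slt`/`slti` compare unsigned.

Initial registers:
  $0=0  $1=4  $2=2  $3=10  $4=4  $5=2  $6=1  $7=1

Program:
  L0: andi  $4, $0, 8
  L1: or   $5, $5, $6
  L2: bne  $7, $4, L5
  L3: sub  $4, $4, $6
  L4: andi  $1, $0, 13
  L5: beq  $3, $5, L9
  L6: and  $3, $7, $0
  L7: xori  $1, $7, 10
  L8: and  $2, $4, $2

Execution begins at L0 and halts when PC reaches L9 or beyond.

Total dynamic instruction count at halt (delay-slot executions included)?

#0 andi  $4, $0, 8 ; 0/4/2/10/0/2/1/1
#1 or   $5, $5, $6 ; 0/4/2/10/0/3/1/1
#2 bne  $7, $4, L5 ; 0/4/2/10/0/3/1/1 ; →target
#3 sub  $4, $4, $6 ; 0/4/2/10/65535/3/1/1
#5 beq  $3, $5, L9 ; 0/4/2/10/65535/3/1/1 ; →fallthru
#6 and  $3, $7, $0 ; 0/4/2/0/65535/3/1/1
#7 xori  $1, $7, 10 ; 0/11/2/0/65535/3/1/1
#8 and  $2, $4, $2 ; 0/11/2/0/65535/3/1/1

8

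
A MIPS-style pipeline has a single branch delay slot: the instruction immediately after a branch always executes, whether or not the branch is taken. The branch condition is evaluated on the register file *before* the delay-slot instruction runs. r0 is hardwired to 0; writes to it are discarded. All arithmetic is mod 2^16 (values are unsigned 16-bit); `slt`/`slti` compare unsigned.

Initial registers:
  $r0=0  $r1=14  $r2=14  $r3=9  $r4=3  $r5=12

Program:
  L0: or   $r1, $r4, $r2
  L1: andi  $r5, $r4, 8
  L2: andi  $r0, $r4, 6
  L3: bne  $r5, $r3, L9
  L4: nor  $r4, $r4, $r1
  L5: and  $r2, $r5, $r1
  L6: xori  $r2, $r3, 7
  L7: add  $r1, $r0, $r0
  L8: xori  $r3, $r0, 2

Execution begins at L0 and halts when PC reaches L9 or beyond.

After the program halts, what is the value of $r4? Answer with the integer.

  step pc=0: or   $r1, $r4, $r2  regs=(0,15,14,9,3,12)
  step pc=1: andi  $r5, $r4, 8  regs=(0,15,14,9,3,0)
  step pc=2: andi  $r0, $r4, 6  regs=(0,15,14,9,3,0)
  step pc=3: bne  $r5, $r3, L9  cond=T  regs=(0,15,14,9,3,0)
  step pc=4: nor  $r4, $r4, $r1  regs=(0,15,14,9,65520,0)

65520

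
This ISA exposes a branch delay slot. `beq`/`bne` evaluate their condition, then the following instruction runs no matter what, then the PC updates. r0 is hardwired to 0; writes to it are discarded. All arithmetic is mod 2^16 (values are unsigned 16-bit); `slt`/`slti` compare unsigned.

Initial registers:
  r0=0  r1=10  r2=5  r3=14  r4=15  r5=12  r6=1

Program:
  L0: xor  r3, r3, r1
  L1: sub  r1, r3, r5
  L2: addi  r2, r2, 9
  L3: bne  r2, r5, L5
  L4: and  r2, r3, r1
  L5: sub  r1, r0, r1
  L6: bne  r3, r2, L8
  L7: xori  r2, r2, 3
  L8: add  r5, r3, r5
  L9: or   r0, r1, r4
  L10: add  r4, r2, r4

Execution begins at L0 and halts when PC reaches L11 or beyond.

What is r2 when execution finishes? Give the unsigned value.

[0] xor  r3, r3, r1  →  {r0:0, r1:10, r2:5, r3:4, r4:15, r5:12, r6:1}
[1] sub  r1, r3, r5  →  {r0:0, r1:65528, r2:5, r3:4, r4:15, r5:12, r6:1}
[2] addi  r2, r2, 9  →  {r0:0, r1:65528, r2:14, r3:4, r4:15, r5:12, r6:1}
[3] bne  r2, r5, L5  →  {r0:0, r1:65528, r2:14, r3:4, r4:15, r5:12, r6:1}  ⟨branch taken⟩
[4] and  r2, r3, r1  →  {r0:0, r1:65528, r2:0, r3:4, r4:15, r5:12, r6:1}
[5] sub  r1, r0, r1  →  {r0:0, r1:8, r2:0, r3:4, r4:15, r5:12, r6:1}
[6] bne  r3, r2, L8  →  {r0:0, r1:8, r2:0, r3:4, r4:15, r5:12, r6:1}  ⟨branch taken⟩
[7] xori  r2, r2, 3  →  {r0:0, r1:8, r2:3, r3:4, r4:15, r5:12, r6:1}
[8] add  r5, r3, r5  →  {r0:0, r1:8, r2:3, r3:4, r4:15, r5:16, r6:1}
[9] or   r0, r1, r4  →  {r0:0, r1:8, r2:3, r3:4, r4:15, r5:16, r6:1}
[10] add  r4, r2, r4  →  {r0:0, r1:8, r2:3, r3:4, r4:18, r5:16, r6:1}

3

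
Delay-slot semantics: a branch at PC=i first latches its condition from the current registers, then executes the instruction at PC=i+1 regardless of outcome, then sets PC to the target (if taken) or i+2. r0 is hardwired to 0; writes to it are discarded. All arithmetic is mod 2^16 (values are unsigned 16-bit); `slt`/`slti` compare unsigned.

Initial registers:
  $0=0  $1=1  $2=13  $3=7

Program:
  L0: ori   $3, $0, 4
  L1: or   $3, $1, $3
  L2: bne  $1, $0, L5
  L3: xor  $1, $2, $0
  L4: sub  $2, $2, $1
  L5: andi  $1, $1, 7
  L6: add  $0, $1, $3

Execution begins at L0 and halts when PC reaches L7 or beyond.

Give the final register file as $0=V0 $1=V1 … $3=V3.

$0=0 $1=5 $2=13 $3=5

#0 ori   $3, $0, 4 ; 0/1/13/4
#1 or   $3, $1, $3 ; 0/1/13/5
#2 bne  $1, $0, L5 ; 0/1/13/5 ; →target
#3 xor  $1, $2, $0 ; 0/13/13/5
#5 andi  $1, $1, 7 ; 0/5/13/5
#6 add  $0, $1, $3 ; 0/5/13/5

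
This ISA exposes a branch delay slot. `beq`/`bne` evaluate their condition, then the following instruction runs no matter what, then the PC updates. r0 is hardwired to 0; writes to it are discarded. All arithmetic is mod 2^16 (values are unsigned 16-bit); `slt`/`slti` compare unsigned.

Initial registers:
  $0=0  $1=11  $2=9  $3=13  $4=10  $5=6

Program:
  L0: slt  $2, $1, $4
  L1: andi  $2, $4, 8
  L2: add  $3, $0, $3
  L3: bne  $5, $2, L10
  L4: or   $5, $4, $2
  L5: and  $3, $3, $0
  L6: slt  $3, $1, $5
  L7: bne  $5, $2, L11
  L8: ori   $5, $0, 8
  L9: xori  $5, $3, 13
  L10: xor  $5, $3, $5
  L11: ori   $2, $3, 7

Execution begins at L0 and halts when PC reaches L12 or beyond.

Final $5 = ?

PC=0  slt  $2, $1, $4        | $0=0 $1=11 $2=0 $3=13 $4=10 $5=6
PC=1  andi  $2, $4, 8        | $0=0 $1=11 $2=8 $3=13 $4=10 $5=6
PC=2  add  $3, $0, $3        | $0=0 $1=11 $2=8 $3=13 $4=10 $5=6
PC=3  bne  $5, $2, L10       | $0=0 $1=11 $2=8 $3=13 $4=10 $5=6  [TAKEN]
PC=4  or   $5, $4, $2        | $0=0 $1=11 $2=8 $3=13 $4=10 $5=10
PC=10 xor  $5, $3, $5        | $0=0 $1=11 $2=8 $3=13 $4=10 $5=7
PC=11 ori   $2, $3, 7        | $0=0 $1=11 $2=15 $3=13 $4=10 $5=7

7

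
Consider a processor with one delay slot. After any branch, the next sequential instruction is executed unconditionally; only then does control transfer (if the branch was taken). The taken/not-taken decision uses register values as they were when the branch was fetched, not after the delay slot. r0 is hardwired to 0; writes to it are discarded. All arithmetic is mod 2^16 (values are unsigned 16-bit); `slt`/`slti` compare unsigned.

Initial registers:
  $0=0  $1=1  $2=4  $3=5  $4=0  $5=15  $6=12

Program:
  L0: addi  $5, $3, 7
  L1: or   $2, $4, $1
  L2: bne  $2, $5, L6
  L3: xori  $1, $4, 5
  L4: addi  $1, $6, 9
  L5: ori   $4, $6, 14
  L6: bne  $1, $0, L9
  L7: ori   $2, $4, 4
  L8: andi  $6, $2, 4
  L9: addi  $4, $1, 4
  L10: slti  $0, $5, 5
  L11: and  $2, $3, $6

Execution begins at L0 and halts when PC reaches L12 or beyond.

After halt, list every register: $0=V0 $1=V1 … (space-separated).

PC=0  addi  $5, $3, 7        | $0=0 $1=1 $2=4 $3=5 $4=0 $5=12 $6=12
PC=1  or   $2, $4, $1        | $0=0 $1=1 $2=1 $3=5 $4=0 $5=12 $6=12
PC=2  bne  $2, $5, L6        | $0=0 $1=1 $2=1 $3=5 $4=0 $5=12 $6=12  [TAKEN]
PC=3  xori  $1, $4, 5        | $0=0 $1=5 $2=1 $3=5 $4=0 $5=12 $6=12
PC=6  bne  $1, $0, L9        | $0=0 $1=5 $2=1 $3=5 $4=0 $5=12 $6=12  [TAKEN]
PC=7  ori   $2, $4, 4        | $0=0 $1=5 $2=4 $3=5 $4=0 $5=12 $6=12
PC=9  addi  $4, $1, 4        | $0=0 $1=5 $2=4 $3=5 $4=9 $5=12 $6=12
PC=10 slti  $0, $5, 5        | $0=0 $1=5 $2=4 $3=5 $4=9 $5=12 $6=12
PC=11 and  $2, $3, $6        | $0=0 $1=5 $2=4 $3=5 $4=9 $5=12 $6=12

$0=0 $1=5 $2=4 $3=5 $4=9 $5=12 $6=12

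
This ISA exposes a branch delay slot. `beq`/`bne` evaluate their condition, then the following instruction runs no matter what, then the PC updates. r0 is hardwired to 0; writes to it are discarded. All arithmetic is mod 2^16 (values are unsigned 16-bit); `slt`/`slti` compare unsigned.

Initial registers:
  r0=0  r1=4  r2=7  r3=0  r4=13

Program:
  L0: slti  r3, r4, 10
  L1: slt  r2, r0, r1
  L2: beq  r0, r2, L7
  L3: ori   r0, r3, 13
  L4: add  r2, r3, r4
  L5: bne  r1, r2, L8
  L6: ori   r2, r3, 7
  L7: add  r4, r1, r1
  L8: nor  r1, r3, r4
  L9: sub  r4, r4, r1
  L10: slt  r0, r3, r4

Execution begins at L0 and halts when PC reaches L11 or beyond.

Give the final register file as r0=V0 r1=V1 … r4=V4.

r0=0 r1=65522 r2=7 r3=0 r4=27

#0 slti  r3, r4, 10 ; 0/4/7/0/13
#1 slt  r2, r0, r1 ; 0/4/1/0/13
#2 beq  r0, r2, L7 ; 0/4/1/0/13 ; →fallthru
#3 ori   r0, r3, 13 ; 0/4/1/0/13
#4 add  r2, r3, r4 ; 0/4/13/0/13
#5 bne  r1, r2, L8 ; 0/4/13/0/13 ; →target
#6 ori   r2, r3, 7 ; 0/4/7/0/13
#8 nor  r1, r3, r4 ; 0/65522/7/0/13
#9 sub  r4, r4, r1 ; 0/65522/7/0/27
#10 slt  r0, r3, r4 ; 0/65522/7/0/27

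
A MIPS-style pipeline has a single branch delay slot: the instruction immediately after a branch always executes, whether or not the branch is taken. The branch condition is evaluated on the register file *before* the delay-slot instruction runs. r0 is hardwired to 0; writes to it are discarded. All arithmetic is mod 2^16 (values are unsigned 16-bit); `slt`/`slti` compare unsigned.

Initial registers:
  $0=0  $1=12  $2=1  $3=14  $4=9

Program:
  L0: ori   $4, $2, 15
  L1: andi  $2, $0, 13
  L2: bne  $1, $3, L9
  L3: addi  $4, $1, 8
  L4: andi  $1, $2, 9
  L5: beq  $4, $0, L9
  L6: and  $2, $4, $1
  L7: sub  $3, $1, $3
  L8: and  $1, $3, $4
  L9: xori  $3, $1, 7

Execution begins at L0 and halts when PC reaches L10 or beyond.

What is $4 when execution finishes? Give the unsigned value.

  step pc=0: ori   $4, $2, 15  regs=(0,12,1,14,15)
  step pc=1: andi  $2, $0, 13  regs=(0,12,0,14,15)
  step pc=2: bne  $1, $3, L9  cond=T  regs=(0,12,0,14,15)
  step pc=3: addi  $4, $1, 8  regs=(0,12,0,14,20)
  step pc=9: xori  $3, $1, 7  regs=(0,12,0,11,20)

20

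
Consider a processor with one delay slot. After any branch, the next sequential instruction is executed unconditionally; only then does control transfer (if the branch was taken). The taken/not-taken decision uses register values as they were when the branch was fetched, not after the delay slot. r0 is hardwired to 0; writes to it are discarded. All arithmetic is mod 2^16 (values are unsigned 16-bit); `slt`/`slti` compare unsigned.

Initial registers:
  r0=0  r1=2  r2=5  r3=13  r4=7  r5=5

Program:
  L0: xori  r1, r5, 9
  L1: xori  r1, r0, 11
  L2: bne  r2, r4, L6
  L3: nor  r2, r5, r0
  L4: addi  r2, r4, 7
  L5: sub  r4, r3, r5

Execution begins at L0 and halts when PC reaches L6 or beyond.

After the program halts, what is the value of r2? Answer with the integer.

65530

#0 xori  r1, r5, 9 ; 0/12/5/13/7/5
#1 xori  r1, r0, 11 ; 0/11/5/13/7/5
#2 bne  r2, r4, L6 ; 0/11/5/13/7/5 ; →target
#3 nor  r2, r5, r0 ; 0/11/65530/13/7/5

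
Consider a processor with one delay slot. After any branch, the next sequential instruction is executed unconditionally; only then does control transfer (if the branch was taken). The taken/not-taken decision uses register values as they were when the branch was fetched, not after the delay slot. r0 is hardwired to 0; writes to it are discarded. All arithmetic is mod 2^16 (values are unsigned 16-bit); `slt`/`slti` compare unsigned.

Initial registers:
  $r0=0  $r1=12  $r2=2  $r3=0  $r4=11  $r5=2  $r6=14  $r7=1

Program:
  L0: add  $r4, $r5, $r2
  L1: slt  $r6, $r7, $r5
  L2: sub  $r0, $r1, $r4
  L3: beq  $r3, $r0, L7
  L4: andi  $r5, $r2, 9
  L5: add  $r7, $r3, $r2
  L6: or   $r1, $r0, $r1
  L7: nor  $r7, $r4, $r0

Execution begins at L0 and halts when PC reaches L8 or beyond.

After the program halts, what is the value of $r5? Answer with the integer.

  step pc=0: add  $r4, $r5, $r2  regs=(0,12,2,0,4,2,14,1)
  step pc=1: slt  $r6, $r7, $r5  regs=(0,12,2,0,4,2,1,1)
  step pc=2: sub  $r0, $r1, $r4  regs=(0,12,2,0,4,2,1,1)
  step pc=3: beq  $r3, $r0, L7  cond=T  regs=(0,12,2,0,4,2,1,1)
  step pc=4: andi  $r5, $r2, 9  regs=(0,12,2,0,4,0,1,1)
  step pc=7: nor  $r7, $r4, $r0  regs=(0,12,2,0,4,0,1,65531)

0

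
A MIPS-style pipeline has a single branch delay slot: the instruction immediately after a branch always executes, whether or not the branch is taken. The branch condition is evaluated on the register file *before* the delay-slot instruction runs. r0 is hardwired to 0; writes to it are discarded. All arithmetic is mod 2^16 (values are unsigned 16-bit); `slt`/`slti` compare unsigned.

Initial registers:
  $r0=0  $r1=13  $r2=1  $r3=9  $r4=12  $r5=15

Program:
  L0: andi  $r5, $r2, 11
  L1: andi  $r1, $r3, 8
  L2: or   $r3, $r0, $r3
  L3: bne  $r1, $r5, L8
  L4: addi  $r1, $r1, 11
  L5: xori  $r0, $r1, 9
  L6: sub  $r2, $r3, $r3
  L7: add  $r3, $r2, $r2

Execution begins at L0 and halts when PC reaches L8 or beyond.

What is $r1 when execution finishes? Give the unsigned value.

19

PC=0  andi  $r5, $r2, 11     | $r0=0 $r1=13 $r2=1 $r3=9 $r4=12 $r5=1
PC=1  andi  $r1, $r3, 8      | $r0=0 $r1=8 $r2=1 $r3=9 $r4=12 $r5=1
PC=2  or   $r3, $r0, $r3     | $r0=0 $r1=8 $r2=1 $r3=9 $r4=12 $r5=1
PC=3  bne  $r1, $r5, L8      | $r0=0 $r1=8 $r2=1 $r3=9 $r4=12 $r5=1  [TAKEN]
PC=4  addi  $r1, $r1, 11     | $r0=0 $r1=19 $r2=1 $r3=9 $r4=12 $r5=1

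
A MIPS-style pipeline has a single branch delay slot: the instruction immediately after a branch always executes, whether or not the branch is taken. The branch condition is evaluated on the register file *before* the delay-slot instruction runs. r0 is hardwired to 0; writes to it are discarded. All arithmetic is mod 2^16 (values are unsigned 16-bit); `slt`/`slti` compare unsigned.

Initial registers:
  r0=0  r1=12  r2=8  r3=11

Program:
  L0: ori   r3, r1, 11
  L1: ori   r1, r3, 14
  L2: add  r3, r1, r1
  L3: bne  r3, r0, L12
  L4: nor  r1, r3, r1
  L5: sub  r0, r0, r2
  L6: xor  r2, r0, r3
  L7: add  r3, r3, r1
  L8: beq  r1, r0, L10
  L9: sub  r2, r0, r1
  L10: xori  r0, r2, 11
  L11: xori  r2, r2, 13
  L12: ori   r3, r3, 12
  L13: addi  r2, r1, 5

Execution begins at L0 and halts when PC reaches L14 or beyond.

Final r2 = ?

  step pc=0: ori   r3, r1, 11  regs=(0,12,8,15)
  step pc=1: ori   r1, r3, 14  regs=(0,15,8,15)
  step pc=2: add  r3, r1, r1  regs=(0,15,8,30)
  step pc=3: bne  r3, r0, L12  cond=T  regs=(0,15,8,30)
  step pc=4: nor  r1, r3, r1  regs=(0,65504,8,30)
  step pc=12: ori   r3, r3, 12  regs=(0,65504,8,30)
  step pc=13: addi  r2, r1, 5  regs=(0,65504,65509,30)

65509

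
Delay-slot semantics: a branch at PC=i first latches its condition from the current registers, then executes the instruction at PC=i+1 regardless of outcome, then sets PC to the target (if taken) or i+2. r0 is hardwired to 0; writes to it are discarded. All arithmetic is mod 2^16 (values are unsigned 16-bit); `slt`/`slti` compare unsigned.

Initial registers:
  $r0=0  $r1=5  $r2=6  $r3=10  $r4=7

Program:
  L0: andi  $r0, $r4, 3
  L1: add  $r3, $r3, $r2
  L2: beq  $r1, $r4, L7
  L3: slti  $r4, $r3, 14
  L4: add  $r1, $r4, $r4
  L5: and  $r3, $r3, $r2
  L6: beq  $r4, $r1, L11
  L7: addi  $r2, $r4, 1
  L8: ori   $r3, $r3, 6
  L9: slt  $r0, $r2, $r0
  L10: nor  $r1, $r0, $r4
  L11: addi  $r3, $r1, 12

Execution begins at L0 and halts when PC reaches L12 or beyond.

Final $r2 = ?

[0] andi  $r0, $r4, 3  →  {$r0:0, $r1:5, $r2:6, $r3:10, $r4:7}
[1] add  $r3, $r3, $r2  →  {$r0:0, $r1:5, $r2:6, $r3:16, $r4:7}
[2] beq  $r1, $r4, L7  →  {$r0:0, $r1:5, $r2:6, $r3:16, $r4:7}  ⟨branch fallthrough⟩
[3] slti  $r4, $r3, 14  →  {$r0:0, $r1:5, $r2:6, $r3:16, $r4:0}
[4] add  $r1, $r4, $r4  →  {$r0:0, $r1:0, $r2:6, $r3:16, $r4:0}
[5] and  $r3, $r3, $r2  →  {$r0:0, $r1:0, $r2:6, $r3:0, $r4:0}
[6] beq  $r4, $r1, L11  →  {$r0:0, $r1:0, $r2:6, $r3:0, $r4:0}  ⟨branch taken⟩
[7] addi  $r2, $r4, 1  →  {$r0:0, $r1:0, $r2:1, $r3:0, $r4:0}
[11] addi  $r3, $r1, 12  →  {$r0:0, $r1:0, $r2:1, $r3:12, $r4:0}

1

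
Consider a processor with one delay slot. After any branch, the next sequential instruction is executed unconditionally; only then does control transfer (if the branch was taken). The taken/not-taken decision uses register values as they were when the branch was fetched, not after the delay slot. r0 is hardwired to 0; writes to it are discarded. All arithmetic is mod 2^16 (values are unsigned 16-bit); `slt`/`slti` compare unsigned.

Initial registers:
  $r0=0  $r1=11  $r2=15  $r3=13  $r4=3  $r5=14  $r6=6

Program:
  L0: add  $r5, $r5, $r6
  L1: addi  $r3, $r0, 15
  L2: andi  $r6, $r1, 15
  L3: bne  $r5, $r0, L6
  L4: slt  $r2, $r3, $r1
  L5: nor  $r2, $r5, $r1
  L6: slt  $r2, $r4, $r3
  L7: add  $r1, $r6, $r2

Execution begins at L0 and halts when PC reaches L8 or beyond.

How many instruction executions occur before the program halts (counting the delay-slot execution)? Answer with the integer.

[0] add  $r5, $r5, $r6  →  {$r0:0, $r1:11, $r2:15, $r3:13, $r4:3, $r5:20, $r6:6}
[1] addi  $r3, $r0, 15  →  {$r0:0, $r1:11, $r2:15, $r3:15, $r4:3, $r5:20, $r6:6}
[2] andi  $r6, $r1, 15  →  {$r0:0, $r1:11, $r2:15, $r3:15, $r4:3, $r5:20, $r6:11}
[3] bne  $r5, $r0, L6  →  {$r0:0, $r1:11, $r2:15, $r3:15, $r4:3, $r5:20, $r6:11}  ⟨branch taken⟩
[4] slt  $r2, $r3, $r1  →  {$r0:0, $r1:11, $r2:0, $r3:15, $r4:3, $r5:20, $r6:11}
[6] slt  $r2, $r4, $r3  →  {$r0:0, $r1:11, $r2:1, $r3:15, $r4:3, $r5:20, $r6:11}
[7] add  $r1, $r6, $r2  →  {$r0:0, $r1:12, $r2:1, $r3:15, $r4:3, $r5:20, $r6:11}

7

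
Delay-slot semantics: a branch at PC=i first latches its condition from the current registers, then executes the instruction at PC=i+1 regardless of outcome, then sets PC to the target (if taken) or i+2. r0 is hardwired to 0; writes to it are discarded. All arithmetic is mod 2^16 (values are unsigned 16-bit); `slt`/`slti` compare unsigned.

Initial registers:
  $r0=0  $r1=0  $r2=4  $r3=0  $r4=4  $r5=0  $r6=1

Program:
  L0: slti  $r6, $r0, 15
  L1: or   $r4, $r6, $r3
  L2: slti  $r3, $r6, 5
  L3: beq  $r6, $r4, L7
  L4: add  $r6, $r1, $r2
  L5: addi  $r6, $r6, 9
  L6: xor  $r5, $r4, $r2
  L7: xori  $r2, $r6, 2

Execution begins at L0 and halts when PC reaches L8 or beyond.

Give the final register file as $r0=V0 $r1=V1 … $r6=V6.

#0 slti  $r6, $r0, 15 ; 0/0/4/0/4/0/1
#1 or   $r4, $r6, $r3 ; 0/0/4/0/1/0/1
#2 slti  $r3, $r6, 5 ; 0/0/4/1/1/0/1
#3 beq  $r6, $r4, L7 ; 0/0/4/1/1/0/1 ; →target
#4 add  $r6, $r1, $r2 ; 0/0/4/1/1/0/4
#7 xori  $r2, $r6, 2 ; 0/0/6/1/1/0/4

$r0=0 $r1=0 $r2=6 $r3=1 $r4=1 $r5=0 $r6=4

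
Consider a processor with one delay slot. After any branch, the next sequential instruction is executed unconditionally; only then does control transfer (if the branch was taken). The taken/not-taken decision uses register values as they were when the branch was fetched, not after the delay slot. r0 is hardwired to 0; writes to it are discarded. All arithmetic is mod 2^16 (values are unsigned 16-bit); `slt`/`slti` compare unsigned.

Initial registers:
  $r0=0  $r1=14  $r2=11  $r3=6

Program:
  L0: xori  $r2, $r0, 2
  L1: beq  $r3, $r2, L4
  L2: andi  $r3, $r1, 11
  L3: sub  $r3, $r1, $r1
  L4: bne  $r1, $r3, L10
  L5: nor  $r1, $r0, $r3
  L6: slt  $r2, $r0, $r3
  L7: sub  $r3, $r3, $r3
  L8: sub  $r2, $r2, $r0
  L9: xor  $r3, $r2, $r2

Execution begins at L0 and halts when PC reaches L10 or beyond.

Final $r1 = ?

PC=0  xori  $r2, $r0, 2      | $r0=0 $r1=14 $r2=2 $r3=6
PC=1  beq  $r3, $r2, L4      | $r0=0 $r1=14 $r2=2 $r3=6  [not taken]
PC=2  andi  $r3, $r1, 11     | $r0=0 $r1=14 $r2=2 $r3=10
PC=3  sub  $r3, $r1, $r1     | $r0=0 $r1=14 $r2=2 $r3=0
PC=4  bne  $r1, $r3, L10     | $r0=0 $r1=14 $r2=2 $r3=0  [TAKEN]
PC=5  nor  $r1, $r0, $r3     | $r0=0 $r1=65535 $r2=2 $r3=0

65535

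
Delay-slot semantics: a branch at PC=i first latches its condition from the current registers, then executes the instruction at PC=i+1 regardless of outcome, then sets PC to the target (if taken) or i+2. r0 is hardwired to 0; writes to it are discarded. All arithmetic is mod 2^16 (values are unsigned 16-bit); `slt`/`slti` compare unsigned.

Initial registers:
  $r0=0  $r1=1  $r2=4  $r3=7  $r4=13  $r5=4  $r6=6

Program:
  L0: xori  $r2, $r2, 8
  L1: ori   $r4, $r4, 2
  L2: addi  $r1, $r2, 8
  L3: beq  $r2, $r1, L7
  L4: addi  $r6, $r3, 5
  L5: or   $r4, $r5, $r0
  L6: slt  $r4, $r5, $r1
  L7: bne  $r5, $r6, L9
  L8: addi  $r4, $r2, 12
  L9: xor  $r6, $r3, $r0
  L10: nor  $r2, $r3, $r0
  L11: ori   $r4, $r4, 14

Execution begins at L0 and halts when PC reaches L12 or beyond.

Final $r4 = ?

  step pc=0: xori  $r2, $r2, 8  regs=(0,1,12,7,13,4,6)
  step pc=1: ori   $r4, $r4, 2  regs=(0,1,12,7,15,4,6)
  step pc=2: addi  $r1, $r2, 8  regs=(0,20,12,7,15,4,6)
  step pc=3: beq  $r2, $r1, L7  cond=F  regs=(0,20,12,7,15,4,6)
  step pc=4: addi  $r6, $r3, 5  regs=(0,20,12,7,15,4,12)
  step pc=5: or   $r4, $r5, $r0  regs=(0,20,12,7,4,4,12)
  step pc=6: slt  $r4, $r5, $r1  regs=(0,20,12,7,1,4,12)
  step pc=7: bne  $r5, $r6, L9  cond=T  regs=(0,20,12,7,1,4,12)
  step pc=8: addi  $r4, $r2, 12  regs=(0,20,12,7,24,4,12)
  step pc=9: xor  $r6, $r3, $r0  regs=(0,20,12,7,24,4,7)
  step pc=10: nor  $r2, $r3, $r0  regs=(0,20,65528,7,24,4,7)
  step pc=11: ori   $r4, $r4, 14  regs=(0,20,65528,7,30,4,7)

30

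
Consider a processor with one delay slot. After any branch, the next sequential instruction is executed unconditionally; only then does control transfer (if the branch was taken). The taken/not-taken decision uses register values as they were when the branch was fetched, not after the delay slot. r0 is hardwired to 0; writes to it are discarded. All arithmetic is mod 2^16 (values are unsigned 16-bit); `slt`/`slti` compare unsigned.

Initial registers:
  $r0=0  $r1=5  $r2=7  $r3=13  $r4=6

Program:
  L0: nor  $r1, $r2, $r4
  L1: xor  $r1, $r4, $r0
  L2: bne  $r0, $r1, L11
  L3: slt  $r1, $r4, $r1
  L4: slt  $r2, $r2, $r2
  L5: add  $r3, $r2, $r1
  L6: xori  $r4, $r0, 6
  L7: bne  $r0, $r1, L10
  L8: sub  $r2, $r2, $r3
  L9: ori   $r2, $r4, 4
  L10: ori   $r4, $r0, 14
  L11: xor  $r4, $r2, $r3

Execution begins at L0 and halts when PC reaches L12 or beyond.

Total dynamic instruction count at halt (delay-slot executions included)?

[0] nor  $r1, $r2, $r4  →  {$r0:0, $r1:65528, $r2:7, $r3:13, $r4:6}
[1] xor  $r1, $r4, $r0  →  {$r0:0, $r1:6, $r2:7, $r3:13, $r4:6}
[2] bne  $r0, $r1, L11  →  {$r0:0, $r1:6, $r2:7, $r3:13, $r4:6}  ⟨branch taken⟩
[3] slt  $r1, $r4, $r1  →  {$r0:0, $r1:0, $r2:7, $r3:13, $r4:6}
[11] xor  $r4, $r2, $r3  →  {$r0:0, $r1:0, $r2:7, $r3:13, $r4:10}

5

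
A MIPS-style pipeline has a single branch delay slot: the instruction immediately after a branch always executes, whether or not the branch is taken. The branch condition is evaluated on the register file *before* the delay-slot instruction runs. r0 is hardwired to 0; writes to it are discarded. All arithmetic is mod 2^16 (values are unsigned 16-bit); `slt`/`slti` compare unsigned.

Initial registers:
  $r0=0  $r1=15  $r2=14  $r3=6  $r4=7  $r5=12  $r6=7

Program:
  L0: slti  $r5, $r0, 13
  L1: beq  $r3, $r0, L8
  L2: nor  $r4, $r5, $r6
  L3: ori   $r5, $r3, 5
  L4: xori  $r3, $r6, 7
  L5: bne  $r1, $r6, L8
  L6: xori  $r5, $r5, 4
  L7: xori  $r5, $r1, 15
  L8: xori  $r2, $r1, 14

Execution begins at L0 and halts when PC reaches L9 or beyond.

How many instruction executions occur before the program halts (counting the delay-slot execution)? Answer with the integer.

#0 slti  $r5, $r0, 13 ; 0/15/14/6/7/1/7
#1 beq  $r3, $r0, L8 ; 0/15/14/6/7/1/7 ; →fallthru
#2 nor  $r4, $r5, $r6 ; 0/15/14/6/65528/1/7
#3 ori   $r5, $r3, 5 ; 0/15/14/6/65528/7/7
#4 xori  $r3, $r6, 7 ; 0/15/14/0/65528/7/7
#5 bne  $r1, $r6, L8 ; 0/15/14/0/65528/7/7 ; →target
#6 xori  $r5, $r5, 4 ; 0/15/14/0/65528/3/7
#8 xori  $r2, $r1, 14 ; 0/15/1/0/65528/3/7

8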